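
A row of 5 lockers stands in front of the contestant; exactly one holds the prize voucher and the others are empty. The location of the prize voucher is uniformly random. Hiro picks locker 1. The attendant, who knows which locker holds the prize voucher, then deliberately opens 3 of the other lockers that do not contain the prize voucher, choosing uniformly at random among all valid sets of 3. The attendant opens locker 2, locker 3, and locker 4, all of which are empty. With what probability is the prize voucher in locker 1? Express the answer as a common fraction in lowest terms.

1/5

Consider each possible location of the prize voucher in turn.
If it is in locker 1 (prior 1/5): the attendant has 4 equally likely choices, so probability 1/4; weight (1/5)·(1/4) = 1/20.
If it is in any of lockers 2, 3, and 4 (prior 1/5 each): that locker was opened and seen not to hold the prize — ruled out; weight (1/5)·0 = 0 each.
If it is in locker 5 (prior 1/5): the attendant has no choice, probability 1; weight (1/5)·1 = 1/5.
The weights sum to 1/4.
So P(the prize voucher in locker 1 | the attendant opened locker 2, locker 3, and locker 4) = (1/20) / (1/4) = 1/5.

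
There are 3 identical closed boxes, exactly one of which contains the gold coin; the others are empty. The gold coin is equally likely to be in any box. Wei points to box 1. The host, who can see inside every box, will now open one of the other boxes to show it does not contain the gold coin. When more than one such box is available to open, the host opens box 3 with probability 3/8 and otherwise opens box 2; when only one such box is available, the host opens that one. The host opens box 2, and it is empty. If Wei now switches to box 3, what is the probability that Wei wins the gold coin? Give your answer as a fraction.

Consider each possible location of the gold coin in turn.
If it is in box 1 (prior 1/3): box 3 is available but not opened, probability 5/8; weight (1/3)·(5/8) = 5/24.
If it is in box 2 (prior 1/3): the host opened box 2, so this case is ruled out; weight (1/3)·0 = 0.
If it is in box 3 (prior 1/3): only box 2 is available, probability 1; weight (1/3)·1 = 1/3.
The weights sum to 13/24.
So P(the gold coin in box 3 | the host opened box 2) = (1/3) / (13/24) = 8/13.

8/13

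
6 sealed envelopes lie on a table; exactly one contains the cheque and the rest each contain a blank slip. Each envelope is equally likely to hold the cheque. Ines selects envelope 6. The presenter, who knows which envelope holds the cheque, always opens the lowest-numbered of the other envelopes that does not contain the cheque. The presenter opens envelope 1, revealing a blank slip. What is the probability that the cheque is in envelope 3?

Consider each possible location of the cheque in turn.
If it is in envelope 1 (prior 1/6): the presenter opened envelope 1, so this case is ruled out; weight (1/6)·0 = 0.
If it is in any of envelopes 2, 3, 4, 5, and 6 (prior 1/6 each): envelope 1 is the lowest-numbered option available, probability 1; weight (1/6)·1 = 1/6 each.
The weights sum to 5/6.
So P(the cheque in envelope 3 | the presenter opened envelope 1) = (1/6) / (5/6) = 1/5.

1/5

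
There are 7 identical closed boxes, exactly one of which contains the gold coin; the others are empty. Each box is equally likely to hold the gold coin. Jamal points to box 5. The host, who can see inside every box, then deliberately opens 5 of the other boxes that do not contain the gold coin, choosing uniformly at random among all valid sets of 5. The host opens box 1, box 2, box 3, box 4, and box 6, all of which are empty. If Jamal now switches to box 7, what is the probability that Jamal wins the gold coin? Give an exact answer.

6/7

Condition on the true location of the gold coin.
If it is in any of boxes 1, 2, 3, 4, and 6 (prior 1/7 each): that box was opened and seen not to hold the prize — ruled out; weight (1/7)·0 = 0 each.
If it is in box 5 (prior 1/7): the host has 6 equally likely choices, so probability 1/6; weight (1/7)·(1/6) = 1/42.
If it is in box 7 (prior 1/7): the host has no choice, probability 1; weight (1/7)·1 = 1/7.
The weights sum to 1/6.
So P(the gold coin in box 7 | the host opened box 1, box 2, box 3, box 4, and box 6) = (1/7) / (1/6) = 6/7.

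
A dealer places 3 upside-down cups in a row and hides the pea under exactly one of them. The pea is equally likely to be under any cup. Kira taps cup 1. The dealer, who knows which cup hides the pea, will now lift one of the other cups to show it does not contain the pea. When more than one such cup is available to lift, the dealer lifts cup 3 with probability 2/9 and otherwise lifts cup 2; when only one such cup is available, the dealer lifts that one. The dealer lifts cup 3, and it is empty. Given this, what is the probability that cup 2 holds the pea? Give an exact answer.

9/11

Condition on the true location of the pea.
If it is under cup 1 (prior 1/3): cup 3 is available, opened with probability 2/9; weight (1/3)·(2/9) = 2/27.
If it is under cup 2 (prior 1/3): only cup 3 is available, probability 1; weight (1/3)·1 = 1/3.
If it is under cup 3 (prior 1/3): the dealer opened cup 3, so this case is ruled out; weight (1/3)·0 = 0.
The weights sum to 11/27.
So P(the pea under cup 2 | the dealer opened cup 3) = (1/3) / (11/27) = 9/11.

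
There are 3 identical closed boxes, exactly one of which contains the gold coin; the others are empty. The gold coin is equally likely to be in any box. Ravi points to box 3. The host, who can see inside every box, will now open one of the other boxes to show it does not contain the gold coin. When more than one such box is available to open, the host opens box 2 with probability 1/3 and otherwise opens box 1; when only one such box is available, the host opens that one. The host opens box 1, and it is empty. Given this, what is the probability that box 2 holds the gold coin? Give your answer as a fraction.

3/5

Condition on the true location of the gold coin.
If it is in box 1 (prior 1/3): the host opened box 1, so this case is ruled out; weight (1/3)·0 = 0.
If it is in box 2 (prior 1/3): only box 1 is available, probability 1; weight (1/3)·1 = 1/3.
If it is in box 3 (prior 1/3): box 2 is available but not opened, probability 2/3; weight (1/3)·(2/3) = 2/9.
The weights sum to 5/9.
So P(the gold coin in box 2 | the host opened box 1) = (1/3) / (5/9) = 3/5.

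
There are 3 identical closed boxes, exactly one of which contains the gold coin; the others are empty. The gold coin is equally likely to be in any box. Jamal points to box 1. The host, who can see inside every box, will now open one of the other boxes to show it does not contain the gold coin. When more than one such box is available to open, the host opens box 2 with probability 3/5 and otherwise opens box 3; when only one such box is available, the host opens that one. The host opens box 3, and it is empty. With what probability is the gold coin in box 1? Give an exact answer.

Apply Bayes' rule, conditioning on where the gold coin actually is.
If it is in box 1 (prior 1/3): box 2 is available but not opened, probability 2/5; weight (1/3)·(2/5) = 2/15.
If it is in box 2 (prior 1/3): only box 3 is available, probability 1; weight (1/3)·1 = 1/3.
If it is in box 3 (prior 1/3): the host opened box 3, so this case is ruled out; weight (1/3)·0 = 0.
The weights sum to 7/15.
So P(the gold coin in box 1 | the host opened box 3) = (2/15) / (7/15) = 2/7.

2/7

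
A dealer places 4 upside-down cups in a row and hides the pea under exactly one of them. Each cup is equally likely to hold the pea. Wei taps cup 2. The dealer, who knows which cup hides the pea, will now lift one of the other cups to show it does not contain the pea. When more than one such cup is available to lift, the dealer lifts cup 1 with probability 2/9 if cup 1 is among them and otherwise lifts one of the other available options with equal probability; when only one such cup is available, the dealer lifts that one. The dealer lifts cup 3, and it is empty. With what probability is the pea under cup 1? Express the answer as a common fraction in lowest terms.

3/10

Apply Bayes' rule, conditioning on where the pea actually is.
If it is under cup 1 (prior 1/4): cup 1 holds the prize so is unavailable; the dealer chooses uniformly among the 2 others, probability 1/2; weight (1/4)·(1/2) = 1/8.
If it is under cup 2 (prior 1/4): cup 1 is available but not opened; cup 3 gets probability (1 − 2/9)/2 = 7/18; weight (1/4)·(7/18) = 7/72.
If it is under cup 3 (prior 1/4): the dealer opened cup 3, so this case is ruled out; weight (1/4)·0 = 0.
If it is under cup 4 (prior 1/4): cup 1 is available but not opened, probability 7/9; weight (1/4)·(7/9) = 7/36.
The weights sum to 5/12.
So P(the pea under cup 1 | the dealer opened cup 3) = (1/8) / (5/12) = 3/10.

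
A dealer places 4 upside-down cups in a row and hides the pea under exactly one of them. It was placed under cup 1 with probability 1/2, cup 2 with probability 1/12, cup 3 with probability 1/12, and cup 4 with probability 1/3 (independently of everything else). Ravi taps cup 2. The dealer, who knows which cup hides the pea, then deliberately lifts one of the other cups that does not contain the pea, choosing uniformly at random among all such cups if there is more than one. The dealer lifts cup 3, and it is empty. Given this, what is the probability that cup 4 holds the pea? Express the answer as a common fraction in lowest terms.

3/8

Condition on the true location of the pea.
If it is under cup 1 (prior 1/2): the dealer has 2 equally likely choices, so probability 1/2; weight (1/2)·(1/2) = 1/4.
If it is under cup 2 (prior 1/12): the dealer has 3 equally likely choices, so probability 1/3; weight (1/12)·(1/3) = 1/36.
If it is under cup 3 (prior 1/12): the dealer opened cup 3, so this case is ruled out; weight (1/12)·0 = 0.
If it is under cup 4 (prior 1/3): the dealer has 2 equally likely choices, so probability 1/2; weight (1/3)·(1/2) = 1/6.
The weights sum to 4/9.
So P(the pea under cup 4 | the dealer opened cup 3) = (1/6) / (4/9) = 3/8.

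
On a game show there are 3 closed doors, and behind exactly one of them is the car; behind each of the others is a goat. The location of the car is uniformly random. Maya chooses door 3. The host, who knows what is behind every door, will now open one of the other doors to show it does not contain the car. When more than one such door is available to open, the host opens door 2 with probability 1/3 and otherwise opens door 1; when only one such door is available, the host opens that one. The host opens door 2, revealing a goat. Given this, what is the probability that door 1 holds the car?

Condition on the true location of the car.
If it is behind door 1 (prior 1/3): only door 2 is available, probability 1; weight (1/3)·1 = 1/3.
If it is behind door 2 (prior 1/3): the host opened door 2, so this case is ruled out; weight (1/3)·0 = 0.
If it is behind door 3 (prior 1/3): door 2 is available, opened with probability 1/3; weight (1/3)·(1/3) = 1/9.
The weights sum to 4/9.
So P(the car behind door 1 | the host opened door 2) = (1/3) / (4/9) = 3/4.

3/4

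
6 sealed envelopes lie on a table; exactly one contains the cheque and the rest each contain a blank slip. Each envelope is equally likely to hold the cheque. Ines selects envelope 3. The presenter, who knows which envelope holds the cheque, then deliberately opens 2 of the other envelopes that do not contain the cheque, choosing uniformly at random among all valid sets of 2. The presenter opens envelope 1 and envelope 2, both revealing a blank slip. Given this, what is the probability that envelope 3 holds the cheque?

1/6

Consider each possible location of the cheque in turn.
If it is in either of envelopes 1 and 2 (prior 1/6 each): that envelope was opened and seen not to hold the prize — ruled out; weight (1/6)·0 = 0 each.
If it is in envelope 3 (prior 1/6): the presenter has 10 equally likely choices, so probability 1/10; weight (1/6)·(1/10) = 1/60.
If it is in any of envelopes 4, 5, and 6 (prior 1/6 each): the presenter has 6 equally likely choices, so probability 1/6; weight (1/6)·(1/6) = 1/36 each.
The weights sum to 1/10.
So P(the cheque in envelope 3 | the presenter opened envelope 1 and envelope 2) = (1/60) / (1/10) = 1/6.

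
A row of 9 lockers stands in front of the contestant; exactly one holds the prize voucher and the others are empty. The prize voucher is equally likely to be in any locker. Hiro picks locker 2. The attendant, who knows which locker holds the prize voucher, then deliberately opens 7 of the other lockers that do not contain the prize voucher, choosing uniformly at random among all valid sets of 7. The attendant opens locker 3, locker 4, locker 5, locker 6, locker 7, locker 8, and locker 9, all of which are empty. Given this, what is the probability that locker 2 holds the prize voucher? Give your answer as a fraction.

Consider each possible location of the prize voucher in turn.
If it is in locker 1 (prior 1/9): the attendant has no choice, probability 1; weight (1/9)·1 = 1/9.
If it is in locker 2 (prior 1/9): the attendant has 8 equally likely choices, so probability 1/8; weight (1/9)·(1/8) = 1/72.
If it is in any of lockers 3, 4, 5, 6, 7, 8, and 9 (prior 1/9 each): that locker was opened and seen not to hold the prize — ruled out; weight (1/9)·0 = 0 each.
The weights sum to 1/8.
So P(the prize voucher in locker 2 | the attendant opened locker 3, locker 4, locker 5, locker 6, locker 7, locker 8, and locker 9) = (1/72) / (1/8) = 1/9.

1/9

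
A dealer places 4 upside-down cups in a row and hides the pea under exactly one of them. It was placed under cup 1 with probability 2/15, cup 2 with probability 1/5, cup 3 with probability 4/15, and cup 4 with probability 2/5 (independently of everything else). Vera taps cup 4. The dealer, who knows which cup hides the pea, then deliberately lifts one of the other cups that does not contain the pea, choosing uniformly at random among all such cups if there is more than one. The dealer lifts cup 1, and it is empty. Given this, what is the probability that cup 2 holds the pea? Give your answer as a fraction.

Apply Bayes' rule, conditioning on where the pea actually is.
If it is under cup 1 (prior 2/15): the dealer opened cup 1, so this case is ruled out; weight (2/15)·0 = 0.
If it is under cup 2 (prior 1/5): the dealer has 2 equally likely choices, so probability 1/2; weight (1/5)·(1/2) = 1/10.
If it is under cup 3 (prior 4/15): the dealer has 2 equally likely choices, so probability 1/2; weight (4/15)·(1/2) = 2/15.
If it is under cup 4 (prior 2/5): the dealer has 3 equally likely choices, so probability 1/3; weight (2/5)·(1/3) = 2/15.
The weights sum to 11/30.
So P(the pea under cup 2 | the dealer opened cup 1) = (1/10) / (11/30) = 3/11.

3/11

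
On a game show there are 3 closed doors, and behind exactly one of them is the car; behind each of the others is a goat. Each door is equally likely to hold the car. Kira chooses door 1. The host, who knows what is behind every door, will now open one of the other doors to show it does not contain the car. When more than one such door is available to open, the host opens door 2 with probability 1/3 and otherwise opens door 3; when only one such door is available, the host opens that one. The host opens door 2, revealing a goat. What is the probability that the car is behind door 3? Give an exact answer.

3/4

Apply Bayes' rule, conditioning on where the car actually is.
If it is behind door 1 (prior 1/3): door 2 is available, opened with probability 1/3; weight (1/3)·(1/3) = 1/9.
If it is behind door 2 (prior 1/3): the host opened door 2, so this case is ruled out; weight (1/3)·0 = 0.
If it is behind door 3 (prior 1/3): only door 2 is available, probability 1; weight (1/3)·1 = 1/3.
The weights sum to 4/9.
So P(the car behind door 3 | the host opened door 2) = (1/3) / (4/9) = 3/4.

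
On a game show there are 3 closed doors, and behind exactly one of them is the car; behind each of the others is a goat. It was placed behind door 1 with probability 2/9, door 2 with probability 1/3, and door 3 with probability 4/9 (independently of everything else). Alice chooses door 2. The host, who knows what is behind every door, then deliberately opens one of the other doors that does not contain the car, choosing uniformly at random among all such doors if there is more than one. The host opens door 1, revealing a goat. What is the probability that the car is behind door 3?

8/11

Consider each possible location of the car in turn.
If it is behind door 1 (prior 2/9): the host opened door 1, so this case is ruled out; weight (2/9)·0 = 0.
If it is behind door 2 (prior 1/3): the host has 2 equally likely choices, so probability 1/2; weight (1/3)·(1/2) = 1/6.
If it is behind door 3 (prior 4/9): the host has no choice, probability 1; weight (4/9)·1 = 4/9.
The weights sum to 11/18.
So P(the car behind door 3 | the host opened door 1) = (4/9) / (11/18) = 8/11.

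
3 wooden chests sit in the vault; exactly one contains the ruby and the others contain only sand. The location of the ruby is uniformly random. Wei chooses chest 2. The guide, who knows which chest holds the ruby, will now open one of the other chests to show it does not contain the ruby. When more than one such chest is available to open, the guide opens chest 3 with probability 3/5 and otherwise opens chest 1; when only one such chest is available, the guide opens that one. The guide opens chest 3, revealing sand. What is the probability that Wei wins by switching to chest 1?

5/8

Apply Bayes' rule, conditioning on where the ruby actually is.
If it is in chest 1 (prior 1/3): only chest 3 is available, probability 1; weight (1/3)·1 = 1/3.
If it is in chest 2 (prior 1/3): chest 3 is available, opened with probability 3/5; weight (1/3)·(3/5) = 1/5.
If it is in chest 3 (prior 1/3): the guide opened chest 3, so this case is ruled out; weight (1/3)·0 = 0.
The weights sum to 8/15.
So P(the ruby in chest 1 | the guide opened chest 3) = (1/3) / (8/15) = 5/8.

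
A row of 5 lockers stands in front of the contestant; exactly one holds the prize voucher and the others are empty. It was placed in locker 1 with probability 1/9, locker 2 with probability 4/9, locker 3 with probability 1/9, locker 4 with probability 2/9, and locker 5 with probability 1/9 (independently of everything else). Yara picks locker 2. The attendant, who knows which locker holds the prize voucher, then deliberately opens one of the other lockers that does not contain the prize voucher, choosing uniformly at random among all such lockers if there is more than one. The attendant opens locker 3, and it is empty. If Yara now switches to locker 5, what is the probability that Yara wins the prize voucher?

Condition on the true location of the prize voucher.
If it is in either of lockers 1 and 5 (prior 1/9 each): the attendant has 3 equally likely choices, so probability 1/3; weight (1/9)·(1/3) = 1/27 each.
If it is in locker 2 (prior 4/9): the attendant has 4 equally likely choices, so probability 1/4; weight (4/9)·(1/4) = 1/9.
If it is in locker 3 (prior 1/9): the attendant opened locker 3, so this case is ruled out; weight (1/9)·0 = 0.
If it is in locker 4 (prior 2/9): the attendant has 3 equally likely choices, so probability 1/3; weight (2/9)·(1/3) = 2/27.
The weights sum to 7/27.
So P(the prize voucher in locker 5 | the attendant opened locker 3) = (1/27) / (7/27) = 1/7.

1/7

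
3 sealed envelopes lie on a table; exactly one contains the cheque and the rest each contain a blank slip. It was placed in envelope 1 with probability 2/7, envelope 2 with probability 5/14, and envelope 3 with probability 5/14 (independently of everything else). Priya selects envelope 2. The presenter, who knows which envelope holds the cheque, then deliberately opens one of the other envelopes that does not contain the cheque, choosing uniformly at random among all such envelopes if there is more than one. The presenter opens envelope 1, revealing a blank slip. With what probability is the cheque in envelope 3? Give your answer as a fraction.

2/3

Apply Bayes' rule, conditioning on where the cheque actually is.
If it is in envelope 1 (prior 2/7): the presenter opened envelope 1, so this case is ruled out; weight (2/7)·0 = 0.
If it is in envelope 2 (prior 5/14): the presenter has 2 equally likely choices, so probability 1/2; weight (5/14)·(1/2) = 5/28.
If it is in envelope 3 (prior 5/14): the presenter has no choice, probability 1; weight (5/14)·1 = 5/14.
The weights sum to 15/28.
So P(the cheque in envelope 3 | the presenter opened envelope 1) = (5/14) / (15/28) = 2/3.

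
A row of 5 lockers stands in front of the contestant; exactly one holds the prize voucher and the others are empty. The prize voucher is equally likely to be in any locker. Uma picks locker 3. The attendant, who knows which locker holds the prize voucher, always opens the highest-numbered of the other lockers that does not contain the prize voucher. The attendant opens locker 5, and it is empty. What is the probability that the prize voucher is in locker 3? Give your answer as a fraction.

Apply Bayes' rule, conditioning on where the prize voucher actually is.
If it is in any of lockers 1, 2, 3, and 4 (prior 1/5 each): locker 5 is the highest-numbered option available, probability 1; weight (1/5)·1 = 1/5 each.
If it is in locker 5 (prior 1/5): the attendant opened locker 5, so this case is ruled out; weight (1/5)·0 = 0.
The weights sum to 4/5.
So P(the prize voucher in locker 3 | the attendant opened locker 5) = (1/5) / (4/5) = 1/4.

1/4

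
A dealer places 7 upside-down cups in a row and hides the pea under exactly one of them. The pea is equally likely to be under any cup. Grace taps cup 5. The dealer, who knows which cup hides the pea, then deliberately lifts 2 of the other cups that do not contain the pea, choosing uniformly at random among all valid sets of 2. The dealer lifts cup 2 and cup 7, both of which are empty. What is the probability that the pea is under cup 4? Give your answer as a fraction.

Apply Bayes' rule, conditioning on where the pea actually is.
If it is under any of cups 1, 3, 4, and 6 (prior 1/7 each): the dealer has 10 equally likely choices, so probability 1/10; weight (1/7)·(1/10) = 1/70 each.
If it is under either of cups 2 and 7 (prior 1/7 each): that cup was opened and seen not to hold the prize — ruled out; weight (1/7)·0 = 0 each.
If it is under cup 5 (prior 1/7): the dealer has 15 equally likely choices, so probability 1/15; weight (1/7)·(1/15) = 1/105.
The weights sum to 1/15.
So P(the pea under cup 4 | the dealer opened cup 2 and cup 7) = (1/70) / (1/15) = 3/14.

3/14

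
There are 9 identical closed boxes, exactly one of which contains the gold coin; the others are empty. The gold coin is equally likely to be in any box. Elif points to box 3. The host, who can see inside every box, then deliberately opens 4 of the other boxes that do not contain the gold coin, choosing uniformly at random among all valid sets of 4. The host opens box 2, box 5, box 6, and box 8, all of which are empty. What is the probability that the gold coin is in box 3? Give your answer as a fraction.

1/9

Condition on the true location of the gold coin.
If it is in any of boxes 1, 4, 7, and 9 (prior 1/9 each): the host has 35 equally likely choices, so probability 1/35; weight (1/9)·(1/35) = 1/315 each.
If it is in any of boxes 2, 5, 6, and 8 (prior 1/9 each): that box was opened and seen not to hold the prize — ruled out; weight (1/9)·0 = 0 each.
If it is in box 3 (prior 1/9): the host has 70 equally likely choices, so probability 1/70; weight (1/9)·(1/70) = 1/630.
The weights sum to 1/70.
So P(the gold coin in box 3 | the host opened box 2, box 5, box 6, and box 8) = (1/630) / (1/70) = 1/9.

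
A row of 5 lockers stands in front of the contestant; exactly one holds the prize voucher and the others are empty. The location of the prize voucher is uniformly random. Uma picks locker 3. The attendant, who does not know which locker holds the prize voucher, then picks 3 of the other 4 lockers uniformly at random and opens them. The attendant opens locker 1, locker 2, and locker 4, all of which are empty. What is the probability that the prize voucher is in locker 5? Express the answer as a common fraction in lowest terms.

Consider each possible location of the prize voucher in turn.
If it is in any of lockers 1, 2, and 4 (prior 1/5 each): that locker was opened and seen not to hold the prize — ruled out; weight (1/5)·0 = 0 each.
If it is in either of lockers 3 and 5 (prior 1/5 each): the attendant picks exactly this set with probability 1/4 regardless, and none is the prize; weight (1/5)·(1/4) = 1/20 each.
The weights sum to 1/10.
So P(the prize voucher in locker 5 | the attendant opened locker 1, locker 2, and locker 4) = (1/20) / (1/10) = 1/2.

1/2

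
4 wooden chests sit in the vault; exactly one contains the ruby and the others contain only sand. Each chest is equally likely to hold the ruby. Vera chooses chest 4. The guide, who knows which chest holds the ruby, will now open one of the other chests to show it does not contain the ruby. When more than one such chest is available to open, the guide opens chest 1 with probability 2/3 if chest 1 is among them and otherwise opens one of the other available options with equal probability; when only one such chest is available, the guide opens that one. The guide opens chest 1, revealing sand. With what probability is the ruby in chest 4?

1/3

Apply Bayes' rule, conditioning on where the ruby actually is.
If it is in chest 1 (prior 1/4): the guide opened chest 1, so this case is ruled out; weight (1/4)·0 = 0.
If it is in any of chests 2, 3, and 4 (prior 1/4 each): chest 1 is available, opened with probability 2/3; weight (1/4)·(2/3) = 1/6 each.
The weights sum to 1/2.
So P(the ruby in chest 4 | the guide opened chest 1) = (1/6) / (1/2) = 1/3.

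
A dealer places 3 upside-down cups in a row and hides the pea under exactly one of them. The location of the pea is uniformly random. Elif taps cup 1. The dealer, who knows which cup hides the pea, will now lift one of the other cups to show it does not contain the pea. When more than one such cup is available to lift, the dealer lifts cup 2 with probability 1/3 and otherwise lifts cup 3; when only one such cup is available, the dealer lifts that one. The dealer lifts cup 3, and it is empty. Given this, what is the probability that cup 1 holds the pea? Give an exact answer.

Condition on the true location of the pea.
If it is under cup 1 (prior 1/3): cup 2 is available but not opened, probability 2/3; weight (1/3)·(2/3) = 2/9.
If it is under cup 2 (prior 1/3): only cup 3 is available, probability 1; weight (1/3)·1 = 1/3.
If it is under cup 3 (prior 1/3): the dealer opened cup 3, so this case is ruled out; weight (1/3)·0 = 0.
The weights sum to 5/9.
So P(the pea under cup 1 | the dealer opened cup 3) = (2/9) / (5/9) = 2/5.

2/5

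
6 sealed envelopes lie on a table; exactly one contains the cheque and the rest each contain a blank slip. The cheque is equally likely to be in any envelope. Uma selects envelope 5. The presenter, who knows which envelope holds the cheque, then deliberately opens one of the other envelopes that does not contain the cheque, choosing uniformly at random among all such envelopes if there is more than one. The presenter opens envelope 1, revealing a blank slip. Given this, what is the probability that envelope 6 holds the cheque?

5/24

Condition on the true location of the cheque.
If it is in envelope 1 (prior 1/6): the presenter opened envelope 1, so this case is ruled out; weight (1/6)·0 = 0.
If it is in any of envelopes 2, 3, 4, and 6 (prior 1/6 each): the presenter has 4 equally likely choices, so probability 1/4; weight (1/6)·(1/4) = 1/24 each.
If it is in envelope 5 (prior 1/6): the presenter has 5 equally likely choices, so probability 1/5; weight (1/6)·(1/5) = 1/30.
The weights sum to 1/5.
So P(the cheque in envelope 6 | the presenter opened envelope 1) = (1/24) / (1/5) = 5/24.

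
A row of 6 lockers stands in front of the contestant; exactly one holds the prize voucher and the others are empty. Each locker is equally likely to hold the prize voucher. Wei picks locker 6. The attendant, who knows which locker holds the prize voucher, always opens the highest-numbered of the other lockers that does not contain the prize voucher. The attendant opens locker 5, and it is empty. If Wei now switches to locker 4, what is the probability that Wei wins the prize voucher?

Condition on the true location of the prize voucher.
If it is in any of lockers 1, 2, 3, 4, and 6 (prior 1/6 each): locker 5 is the highest-numbered option available, probability 1; weight (1/6)·1 = 1/6 each.
If it is in locker 5 (prior 1/6): the attendant opened locker 5, so this case is ruled out; weight (1/6)·0 = 0.
The weights sum to 5/6.
So P(the prize voucher in locker 4 | the attendant opened locker 5) = (1/6) / (5/6) = 1/5.

1/5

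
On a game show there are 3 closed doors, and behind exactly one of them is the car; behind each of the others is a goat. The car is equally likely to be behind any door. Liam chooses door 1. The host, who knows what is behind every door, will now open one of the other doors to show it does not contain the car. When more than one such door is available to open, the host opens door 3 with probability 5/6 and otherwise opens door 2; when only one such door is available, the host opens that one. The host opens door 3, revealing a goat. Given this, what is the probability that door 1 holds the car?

5/11

Condition on the true location of the car.
If it is behind door 1 (prior 1/3): door 3 is available, opened with probability 5/6; weight (1/3)·(5/6) = 5/18.
If it is behind door 2 (prior 1/3): only door 3 is available, probability 1; weight (1/3)·1 = 1/3.
If it is behind door 3 (prior 1/3): the host opened door 3, so this case is ruled out; weight (1/3)·0 = 0.
The weights sum to 11/18.
So P(the car behind door 1 | the host opened door 3) = (5/18) / (11/18) = 5/11.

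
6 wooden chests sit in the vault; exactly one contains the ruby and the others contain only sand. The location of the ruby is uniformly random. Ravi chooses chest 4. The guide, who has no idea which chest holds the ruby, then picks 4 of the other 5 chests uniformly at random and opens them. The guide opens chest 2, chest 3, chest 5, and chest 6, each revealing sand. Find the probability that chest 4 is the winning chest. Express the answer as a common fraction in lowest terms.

1/2

Consider each possible location of the ruby in turn.
If it is in either of chests 1 and 4 (prior 1/6 each): the guide picks exactly this set with probability 1/5 regardless, and none is the prize; weight (1/6)·(1/5) = 1/30 each.
If it is in any of chests 2, 3, 5, and 6 (prior 1/6 each): that chest was opened and seen not to hold the prize — ruled out; weight (1/6)·0 = 0 each.
The weights sum to 1/15.
So P(the ruby in chest 4 | the guide opened chest 2, chest 3, chest 5, and chest 6) = (1/30) / (1/15) = 1/2.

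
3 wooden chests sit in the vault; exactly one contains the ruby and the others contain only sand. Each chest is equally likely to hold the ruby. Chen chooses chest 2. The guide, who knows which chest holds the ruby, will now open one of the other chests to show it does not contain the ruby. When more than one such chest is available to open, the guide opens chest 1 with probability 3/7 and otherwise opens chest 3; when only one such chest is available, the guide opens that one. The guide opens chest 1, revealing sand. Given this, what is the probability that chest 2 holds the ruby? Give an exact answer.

3/10

Apply Bayes' rule, conditioning on where the ruby actually is.
If it is in chest 1 (prior 1/3): the guide opened chest 1, so this case is ruled out; weight (1/3)·0 = 0.
If it is in chest 2 (prior 1/3): chest 1 is available, opened with probability 3/7; weight (1/3)·(3/7) = 1/7.
If it is in chest 3 (prior 1/3): only chest 1 is available, probability 1; weight (1/3)·1 = 1/3.
The weights sum to 10/21.
So P(the ruby in chest 2 | the guide opened chest 1) = (1/7) / (10/21) = 3/10.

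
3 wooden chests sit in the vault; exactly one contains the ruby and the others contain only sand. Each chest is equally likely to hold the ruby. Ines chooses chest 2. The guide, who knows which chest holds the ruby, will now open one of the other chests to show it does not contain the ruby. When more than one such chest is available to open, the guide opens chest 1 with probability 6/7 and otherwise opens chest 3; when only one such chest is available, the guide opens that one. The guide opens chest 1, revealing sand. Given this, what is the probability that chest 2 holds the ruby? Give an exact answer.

Consider each possible location of the ruby in turn.
If it is in chest 1 (prior 1/3): the guide opened chest 1, so this case is ruled out; weight (1/3)·0 = 0.
If it is in chest 2 (prior 1/3): chest 1 is available, opened with probability 6/7; weight (1/3)·(6/7) = 2/7.
If it is in chest 3 (prior 1/3): only chest 1 is available, probability 1; weight (1/3)·1 = 1/3.
The weights sum to 13/21.
So P(the ruby in chest 2 | the guide opened chest 1) = (2/7) / (13/21) = 6/13.

6/13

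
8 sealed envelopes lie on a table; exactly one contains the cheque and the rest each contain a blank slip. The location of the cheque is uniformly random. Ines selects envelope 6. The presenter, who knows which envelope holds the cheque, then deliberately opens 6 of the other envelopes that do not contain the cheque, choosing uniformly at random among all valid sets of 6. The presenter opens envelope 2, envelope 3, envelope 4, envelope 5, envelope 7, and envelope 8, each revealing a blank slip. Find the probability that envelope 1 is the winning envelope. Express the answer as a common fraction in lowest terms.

Consider each possible location of the cheque in turn.
If it is in envelope 1 (prior 1/8): the presenter has no choice, probability 1; weight (1/8)·1 = 1/8.
If it is in any of envelopes 2, 3, 4, 5, 7, and 8 (prior 1/8 each): that envelope was opened and seen not to hold the prize — ruled out; weight (1/8)·0 = 0 each.
If it is in envelope 6 (prior 1/8): the presenter has 7 equally likely choices, so probability 1/7; weight (1/8)·(1/7) = 1/56.
The weights sum to 1/7.
So P(the cheque in envelope 1 | the presenter opened envelope 2, envelope 3, envelope 4, envelope 5, envelope 7, and envelope 8) = (1/8) / (1/7) = 7/8.

7/8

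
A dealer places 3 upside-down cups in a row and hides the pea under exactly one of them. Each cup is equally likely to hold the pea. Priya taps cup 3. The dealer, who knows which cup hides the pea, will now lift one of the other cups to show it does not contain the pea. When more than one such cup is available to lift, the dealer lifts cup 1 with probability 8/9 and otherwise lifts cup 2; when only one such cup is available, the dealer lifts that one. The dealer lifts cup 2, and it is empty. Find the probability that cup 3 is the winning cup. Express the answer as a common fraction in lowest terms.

1/10

Condition on the true location of the pea.
If it is under cup 1 (prior 1/3): only cup 2 is available, probability 1; weight (1/3)·1 = 1/3.
If it is under cup 2 (prior 1/3): the dealer opened cup 2, so this case is ruled out; weight (1/3)·0 = 0.
If it is under cup 3 (prior 1/3): cup 1 is available but not opened, probability 1/9; weight (1/3)·(1/9) = 1/27.
The weights sum to 10/27.
So P(the pea under cup 3 | the dealer opened cup 2) = (1/27) / (10/27) = 1/10.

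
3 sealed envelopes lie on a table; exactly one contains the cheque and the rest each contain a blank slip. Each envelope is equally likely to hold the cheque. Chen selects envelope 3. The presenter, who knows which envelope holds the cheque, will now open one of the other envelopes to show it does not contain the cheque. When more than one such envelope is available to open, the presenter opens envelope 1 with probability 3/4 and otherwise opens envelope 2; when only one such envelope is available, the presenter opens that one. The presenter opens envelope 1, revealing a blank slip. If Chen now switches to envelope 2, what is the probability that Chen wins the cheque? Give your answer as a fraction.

Consider each possible location of the cheque in turn.
If it is in envelope 1 (prior 1/3): the presenter opened envelope 1, so this case is ruled out; weight (1/3)·0 = 0.
If it is in envelope 2 (prior 1/3): only envelope 1 is available, probability 1; weight (1/3)·1 = 1/3.
If it is in envelope 3 (prior 1/3): envelope 1 is available, opened with probability 3/4; weight (1/3)·(3/4) = 1/4.
The weights sum to 7/12.
So P(the cheque in envelope 2 | the presenter opened envelope 1) = (1/3) / (7/12) = 4/7.

4/7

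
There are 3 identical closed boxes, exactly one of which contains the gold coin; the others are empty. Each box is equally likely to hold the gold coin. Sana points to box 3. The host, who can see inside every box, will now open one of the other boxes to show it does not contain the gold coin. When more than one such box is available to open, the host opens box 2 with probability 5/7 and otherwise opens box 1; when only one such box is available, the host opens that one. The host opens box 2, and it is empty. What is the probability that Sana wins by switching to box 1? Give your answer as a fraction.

7/12

Condition on the true location of the gold coin.
If it is in box 1 (prior 1/3): only box 2 is available, probability 1; weight (1/3)·1 = 1/3.
If it is in box 2 (prior 1/3): the host opened box 2, so this case is ruled out; weight (1/3)·0 = 0.
If it is in box 3 (prior 1/3): box 2 is available, opened with probability 5/7; weight (1/3)·(5/7) = 5/21.
The weights sum to 4/7.
So P(the gold coin in box 1 | the host opened box 2) = (1/3) / (4/7) = 7/12.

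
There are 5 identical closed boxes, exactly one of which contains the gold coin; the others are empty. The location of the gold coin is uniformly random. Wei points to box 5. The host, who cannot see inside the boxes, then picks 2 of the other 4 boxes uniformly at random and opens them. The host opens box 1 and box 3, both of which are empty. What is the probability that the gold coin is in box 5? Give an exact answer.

Because the host chose which boxes to open without knowing where the gold coin is, the choice is independent of the prize location. Learning that none of the 2 opened boxes holds the gold coin simply rules out those 2 locations and leaves the remaining 3 boxes still equally likely by symmetry.
So P(the gold coin in box 5) = 1/3.

1/3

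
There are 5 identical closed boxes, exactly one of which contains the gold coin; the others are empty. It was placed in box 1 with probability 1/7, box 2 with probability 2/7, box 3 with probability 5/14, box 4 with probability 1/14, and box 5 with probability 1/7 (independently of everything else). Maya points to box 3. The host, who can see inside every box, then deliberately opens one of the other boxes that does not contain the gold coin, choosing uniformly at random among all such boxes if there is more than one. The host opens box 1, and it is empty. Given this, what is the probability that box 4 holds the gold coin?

Consider each possible location of the gold coin in turn.
If it is in box 1 (prior 1/7): the host opened box 1, so this case is ruled out; weight (1/7)·0 = 0.
If it is in box 2 (prior 2/7): the host has 3 equally likely choices, so probability 1/3; weight (2/7)·(1/3) = 2/21.
If it is in box 3 (prior 5/14): the host has 4 equally likely choices, so probability 1/4; weight (5/14)·(1/4) = 5/56.
If it is in box 4 (prior 1/14): the host has 3 equally likely choices, so probability 1/3; weight (1/14)·(1/3) = 1/42.
If it is in box 5 (prior 1/7): the host has 3 equally likely choices, so probability 1/3; weight (1/7)·(1/3) = 1/21.
The weights sum to 43/168.
So P(the gold coin in box 4 | the host opened box 1) = (1/42) / (43/168) = 4/43.

4/43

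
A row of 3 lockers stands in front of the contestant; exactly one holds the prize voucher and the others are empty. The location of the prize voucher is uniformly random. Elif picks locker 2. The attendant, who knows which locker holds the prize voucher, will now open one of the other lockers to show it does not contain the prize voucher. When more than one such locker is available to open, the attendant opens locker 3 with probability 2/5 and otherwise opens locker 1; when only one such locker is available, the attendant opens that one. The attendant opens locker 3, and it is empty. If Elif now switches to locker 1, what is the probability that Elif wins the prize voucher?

Apply Bayes' rule, conditioning on where the prize voucher actually is.
If it is in locker 1 (prior 1/3): only locker 3 is available, probability 1; weight (1/3)·1 = 1/3.
If it is in locker 2 (prior 1/3): locker 3 is available, opened with probability 2/5; weight (1/3)·(2/5) = 2/15.
If it is in locker 3 (prior 1/3): the attendant opened locker 3, so this case is ruled out; weight (1/3)·0 = 0.
The weights sum to 7/15.
So P(the prize voucher in locker 1 | the attendant opened locker 3) = (1/3) / (7/15) = 5/7.

5/7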